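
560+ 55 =615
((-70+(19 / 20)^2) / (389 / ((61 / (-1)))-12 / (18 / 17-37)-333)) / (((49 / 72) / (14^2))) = 9271198521 / 157955975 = 58.69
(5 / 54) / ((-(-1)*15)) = 1 / 162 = 0.01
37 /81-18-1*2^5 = -4013 /81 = -49.54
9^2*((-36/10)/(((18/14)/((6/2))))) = -680.40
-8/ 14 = -4/ 7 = -0.57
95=95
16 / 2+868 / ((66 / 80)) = 34984 / 33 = 1060.12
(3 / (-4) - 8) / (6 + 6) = -35 / 48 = -0.73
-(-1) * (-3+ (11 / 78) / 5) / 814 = -1159 / 317460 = -0.00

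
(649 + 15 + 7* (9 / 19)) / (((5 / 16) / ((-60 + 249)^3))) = 1369589434416 / 95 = 14416730888.59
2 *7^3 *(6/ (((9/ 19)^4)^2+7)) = 17476086369189/ 29731997002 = 587.79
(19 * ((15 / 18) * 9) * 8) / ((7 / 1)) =1140 / 7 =162.86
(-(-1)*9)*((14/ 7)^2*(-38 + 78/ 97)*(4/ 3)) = -173184/ 97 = -1785.40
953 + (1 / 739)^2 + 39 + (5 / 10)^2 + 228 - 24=2613188989 / 2184484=1196.25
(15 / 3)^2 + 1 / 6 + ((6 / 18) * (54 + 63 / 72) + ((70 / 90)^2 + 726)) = 499001 / 648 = 770.06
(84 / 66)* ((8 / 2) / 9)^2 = 224 / 891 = 0.25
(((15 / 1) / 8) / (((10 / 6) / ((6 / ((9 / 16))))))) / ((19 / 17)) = 204 / 19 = 10.74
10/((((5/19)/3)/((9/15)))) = 342/5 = 68.40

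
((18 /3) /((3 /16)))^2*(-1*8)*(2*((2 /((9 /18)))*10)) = -655360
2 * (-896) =-1792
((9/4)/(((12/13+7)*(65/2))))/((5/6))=27/2575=0.01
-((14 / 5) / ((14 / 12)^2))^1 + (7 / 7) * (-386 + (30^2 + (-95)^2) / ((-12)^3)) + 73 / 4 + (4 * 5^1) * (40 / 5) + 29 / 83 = -215.20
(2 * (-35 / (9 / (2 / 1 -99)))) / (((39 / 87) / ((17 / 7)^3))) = 138202690 / 5733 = 24106.52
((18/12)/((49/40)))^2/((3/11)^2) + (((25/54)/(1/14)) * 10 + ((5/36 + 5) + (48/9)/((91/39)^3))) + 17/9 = 23965423/259308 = 92.42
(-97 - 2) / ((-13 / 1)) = 99 / 13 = 7.62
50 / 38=25 / 19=1.32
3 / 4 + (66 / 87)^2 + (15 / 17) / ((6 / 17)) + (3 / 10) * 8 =104713 / 16820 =6.23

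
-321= -321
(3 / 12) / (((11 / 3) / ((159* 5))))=2385 / 44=54.20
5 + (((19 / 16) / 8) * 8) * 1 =99 / 16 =6.19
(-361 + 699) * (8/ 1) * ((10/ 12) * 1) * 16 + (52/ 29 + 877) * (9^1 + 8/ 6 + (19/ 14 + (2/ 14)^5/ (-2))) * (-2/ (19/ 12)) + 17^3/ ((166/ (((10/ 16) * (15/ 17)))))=851989790792305/ 36894457488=23092.62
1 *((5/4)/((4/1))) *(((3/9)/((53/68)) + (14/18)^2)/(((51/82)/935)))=49982075/103032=485.11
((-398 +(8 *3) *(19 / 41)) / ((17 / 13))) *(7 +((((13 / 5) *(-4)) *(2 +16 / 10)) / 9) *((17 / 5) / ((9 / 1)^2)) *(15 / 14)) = -948282478 / 470475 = -2015.59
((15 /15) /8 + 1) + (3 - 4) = 1 /8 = 0.12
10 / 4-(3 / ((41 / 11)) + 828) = -67757 / 82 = -826.30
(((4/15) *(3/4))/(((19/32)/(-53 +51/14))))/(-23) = 11056/15295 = 0.72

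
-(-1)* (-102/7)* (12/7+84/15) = -26112/245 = -106.58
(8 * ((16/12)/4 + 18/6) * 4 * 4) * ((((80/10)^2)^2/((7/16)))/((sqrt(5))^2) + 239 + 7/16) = 18922576/21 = 901075.05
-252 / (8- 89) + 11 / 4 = 211 / 36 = 5.86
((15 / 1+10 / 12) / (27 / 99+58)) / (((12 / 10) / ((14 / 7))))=5225 / 11538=0.45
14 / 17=0.82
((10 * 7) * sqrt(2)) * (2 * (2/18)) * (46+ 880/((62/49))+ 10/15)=9662800 * sqrt(2)/837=16326.48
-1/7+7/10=0.56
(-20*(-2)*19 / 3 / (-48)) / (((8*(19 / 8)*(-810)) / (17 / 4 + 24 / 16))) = 23 / 11664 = 0.00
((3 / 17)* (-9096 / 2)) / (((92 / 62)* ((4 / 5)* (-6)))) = 176235 / 1564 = 112.68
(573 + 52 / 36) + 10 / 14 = 36235 / 63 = 575.16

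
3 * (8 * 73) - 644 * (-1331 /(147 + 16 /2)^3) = 6525086164 /3723875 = 1752.23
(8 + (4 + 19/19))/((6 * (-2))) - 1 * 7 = -97/12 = -8.08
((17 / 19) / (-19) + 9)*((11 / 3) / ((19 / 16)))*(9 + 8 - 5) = 2275328 / 6859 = 331.73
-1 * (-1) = 1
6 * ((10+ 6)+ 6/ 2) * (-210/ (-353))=23940/ 353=67.82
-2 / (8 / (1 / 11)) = -1 / 44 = -0.02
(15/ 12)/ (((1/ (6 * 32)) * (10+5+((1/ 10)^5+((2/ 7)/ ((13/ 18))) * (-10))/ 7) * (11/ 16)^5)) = 16030629888000000/ 148086409155641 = 108.25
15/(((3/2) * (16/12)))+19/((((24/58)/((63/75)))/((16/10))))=17303/250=69.21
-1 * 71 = -71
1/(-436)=-1/436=-0.00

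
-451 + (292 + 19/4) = -154.25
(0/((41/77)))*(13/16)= 0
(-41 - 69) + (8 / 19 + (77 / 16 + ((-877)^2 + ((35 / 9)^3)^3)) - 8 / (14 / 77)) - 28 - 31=114520289609104895 / 117775828656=972358.17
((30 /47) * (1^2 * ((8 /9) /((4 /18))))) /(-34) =-60 /799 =-0.08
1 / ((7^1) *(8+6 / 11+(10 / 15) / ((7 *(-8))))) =132 / 7885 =0.02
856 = 856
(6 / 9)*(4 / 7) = 8 / 21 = 0.38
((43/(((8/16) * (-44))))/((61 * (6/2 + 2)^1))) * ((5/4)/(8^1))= -43/42944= -0.00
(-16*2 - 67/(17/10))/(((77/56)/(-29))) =1506.14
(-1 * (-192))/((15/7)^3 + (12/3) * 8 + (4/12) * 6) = 65856/15037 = 4.38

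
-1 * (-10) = 10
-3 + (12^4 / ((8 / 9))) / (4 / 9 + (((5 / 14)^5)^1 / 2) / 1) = 225821456745 / 4330717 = 52144.13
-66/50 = -33/25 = -1.32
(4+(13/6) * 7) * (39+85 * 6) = 21045/2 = 10522.50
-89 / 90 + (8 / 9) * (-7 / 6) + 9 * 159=1428.97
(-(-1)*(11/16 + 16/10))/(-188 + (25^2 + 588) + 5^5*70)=183/17582000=0.00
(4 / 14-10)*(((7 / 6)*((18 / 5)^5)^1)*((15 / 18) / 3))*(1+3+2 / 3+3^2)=-16259616 / 625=-26015.39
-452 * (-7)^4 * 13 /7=-2015468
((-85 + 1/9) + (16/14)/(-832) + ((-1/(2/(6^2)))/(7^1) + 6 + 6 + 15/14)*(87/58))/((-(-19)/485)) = -219708395/124488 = -1764.90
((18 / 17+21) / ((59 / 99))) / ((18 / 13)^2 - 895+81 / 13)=-6274125 / 150327634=-0.04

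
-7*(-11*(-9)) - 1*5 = -698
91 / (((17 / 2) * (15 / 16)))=2912 / 255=11.42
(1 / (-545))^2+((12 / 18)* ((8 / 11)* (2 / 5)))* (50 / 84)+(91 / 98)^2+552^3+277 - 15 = 168196870.98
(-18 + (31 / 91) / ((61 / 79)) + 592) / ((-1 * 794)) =-3188723 / 4407494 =-0.72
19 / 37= 0.51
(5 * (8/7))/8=5/7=0.71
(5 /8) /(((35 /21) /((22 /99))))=1 /12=0.08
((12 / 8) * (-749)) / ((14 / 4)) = -321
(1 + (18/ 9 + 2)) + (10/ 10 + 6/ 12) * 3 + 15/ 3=14.50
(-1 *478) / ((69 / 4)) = -1912 / 69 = -27.71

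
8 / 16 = 1 / 2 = 0.50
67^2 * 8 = 35912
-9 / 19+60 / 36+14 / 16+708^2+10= 228581887 / 456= 501276.07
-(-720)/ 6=120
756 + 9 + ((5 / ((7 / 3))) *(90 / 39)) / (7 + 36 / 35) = 2796795 / 3653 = 765.62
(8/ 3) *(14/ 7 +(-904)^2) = 2179248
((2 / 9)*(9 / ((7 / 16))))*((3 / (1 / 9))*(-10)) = -1234.29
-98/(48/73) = -3577/24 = -149.04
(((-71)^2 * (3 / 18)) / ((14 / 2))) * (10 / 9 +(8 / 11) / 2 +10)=2863288 / 2079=1377.24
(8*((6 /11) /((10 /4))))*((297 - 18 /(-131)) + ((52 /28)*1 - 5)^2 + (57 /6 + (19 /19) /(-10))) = 974912448 /1765225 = 552.29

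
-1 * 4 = -4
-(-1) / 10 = 1 / 10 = 0.10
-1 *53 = -53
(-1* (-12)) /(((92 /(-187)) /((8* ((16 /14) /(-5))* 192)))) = 8563.44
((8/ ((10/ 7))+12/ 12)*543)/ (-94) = -17919/ 470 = -38.13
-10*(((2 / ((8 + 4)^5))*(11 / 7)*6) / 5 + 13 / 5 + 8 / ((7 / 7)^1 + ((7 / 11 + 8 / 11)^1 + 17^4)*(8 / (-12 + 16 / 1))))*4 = -385267571149 / 3704406048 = -104.00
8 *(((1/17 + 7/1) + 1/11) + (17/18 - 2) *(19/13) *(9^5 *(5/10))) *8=-2914645.19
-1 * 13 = -13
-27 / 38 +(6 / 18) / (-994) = -20138 / 28329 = -0.71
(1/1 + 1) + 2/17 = 36/17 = 2.12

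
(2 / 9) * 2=4 / 9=0.44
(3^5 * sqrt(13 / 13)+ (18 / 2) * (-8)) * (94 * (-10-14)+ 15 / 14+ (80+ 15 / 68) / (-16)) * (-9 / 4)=26488838619 / 30464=869512.82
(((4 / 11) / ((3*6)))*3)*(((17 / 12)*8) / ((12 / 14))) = 238 / 297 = 0.80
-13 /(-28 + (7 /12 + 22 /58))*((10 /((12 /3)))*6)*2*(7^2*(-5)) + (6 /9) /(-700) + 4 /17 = -593498132153 /167950650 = -3533.77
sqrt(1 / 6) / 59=sqrt(6) / 354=0.01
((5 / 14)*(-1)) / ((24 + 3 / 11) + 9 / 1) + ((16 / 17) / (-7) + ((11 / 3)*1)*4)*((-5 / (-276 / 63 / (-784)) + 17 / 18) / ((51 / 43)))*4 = -40285391295403 / 919599156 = -43807.56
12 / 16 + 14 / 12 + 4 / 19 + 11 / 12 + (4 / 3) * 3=803 / 114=7.04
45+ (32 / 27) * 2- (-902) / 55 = 8609 / 135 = 63.77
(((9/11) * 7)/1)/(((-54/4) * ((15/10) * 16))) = -7/396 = -0.02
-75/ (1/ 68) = -5100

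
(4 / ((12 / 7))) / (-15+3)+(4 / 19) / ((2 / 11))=659 / 684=0.96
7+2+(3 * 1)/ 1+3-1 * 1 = 14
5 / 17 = 0.29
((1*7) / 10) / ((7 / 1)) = 1 / 10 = 0.10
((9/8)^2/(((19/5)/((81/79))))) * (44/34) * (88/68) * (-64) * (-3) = 47632860/433789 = 109.81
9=9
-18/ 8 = -9/ 4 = -2.25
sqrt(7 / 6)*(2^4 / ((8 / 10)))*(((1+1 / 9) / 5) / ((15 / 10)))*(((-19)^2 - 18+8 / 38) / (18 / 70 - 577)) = -4564700*sqrt(42) / 15533127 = -1.90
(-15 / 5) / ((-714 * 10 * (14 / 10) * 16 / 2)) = 1 / 26656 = 0.00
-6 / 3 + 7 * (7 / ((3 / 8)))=386 / 3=128.67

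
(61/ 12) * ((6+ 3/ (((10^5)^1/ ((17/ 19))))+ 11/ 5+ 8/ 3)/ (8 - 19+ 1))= -3778349333/ 684000000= -5.52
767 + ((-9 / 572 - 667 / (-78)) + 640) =1415.54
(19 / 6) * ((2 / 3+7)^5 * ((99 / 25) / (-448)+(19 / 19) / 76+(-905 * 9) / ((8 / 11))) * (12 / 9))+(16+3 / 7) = -15339260302657783 / 12247200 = -1252470793.54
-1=-1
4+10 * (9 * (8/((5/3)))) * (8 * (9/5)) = 31124/5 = 6224.80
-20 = -20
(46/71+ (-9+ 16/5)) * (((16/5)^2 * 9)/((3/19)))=-3007.19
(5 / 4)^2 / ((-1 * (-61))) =25 / 976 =0.03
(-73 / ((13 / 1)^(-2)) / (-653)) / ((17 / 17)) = 18.89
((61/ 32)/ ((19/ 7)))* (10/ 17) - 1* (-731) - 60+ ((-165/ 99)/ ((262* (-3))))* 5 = 4091033077/ 6093072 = 671.42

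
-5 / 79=-0.06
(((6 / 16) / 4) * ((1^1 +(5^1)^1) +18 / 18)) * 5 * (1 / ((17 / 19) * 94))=1995 / 51136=0.04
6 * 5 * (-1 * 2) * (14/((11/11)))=-840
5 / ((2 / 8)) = 20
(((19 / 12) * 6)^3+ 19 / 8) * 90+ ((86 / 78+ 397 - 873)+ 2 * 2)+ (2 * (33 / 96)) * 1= 47990149 / 624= 76907.29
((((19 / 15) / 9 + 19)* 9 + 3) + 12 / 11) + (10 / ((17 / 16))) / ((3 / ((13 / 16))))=501833 / 2805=178.91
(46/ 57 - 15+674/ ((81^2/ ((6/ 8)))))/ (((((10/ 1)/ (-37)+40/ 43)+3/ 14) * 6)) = -13065026303/ 4854969414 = -2.69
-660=-660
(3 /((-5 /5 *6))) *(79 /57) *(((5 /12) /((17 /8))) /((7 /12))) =-1580 /6783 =-0.23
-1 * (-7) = 7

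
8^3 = 512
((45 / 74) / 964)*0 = 0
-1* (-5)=5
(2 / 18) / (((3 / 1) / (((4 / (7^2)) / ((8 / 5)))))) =5 / 2646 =0.00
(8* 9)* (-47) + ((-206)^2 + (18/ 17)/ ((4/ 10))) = 663929/ 17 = 39054.65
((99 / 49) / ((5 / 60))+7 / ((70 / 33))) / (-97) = -0.28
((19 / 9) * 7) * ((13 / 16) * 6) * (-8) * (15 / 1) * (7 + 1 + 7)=-129675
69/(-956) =-69/956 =-0.07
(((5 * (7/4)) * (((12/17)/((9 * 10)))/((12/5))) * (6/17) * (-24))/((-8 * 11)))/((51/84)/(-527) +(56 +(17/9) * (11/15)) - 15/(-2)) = 1025325/24170289869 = 0.00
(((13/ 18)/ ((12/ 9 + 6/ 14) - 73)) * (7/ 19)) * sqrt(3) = -637 * sqrt(3)/ 170544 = -0.01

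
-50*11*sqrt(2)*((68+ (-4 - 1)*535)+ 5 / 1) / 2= 715550*sqrt(2)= 1011940.51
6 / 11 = 0.55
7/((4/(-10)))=-35/2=-17.50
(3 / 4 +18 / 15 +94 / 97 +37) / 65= 77443 / 126100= 0.61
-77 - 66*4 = -341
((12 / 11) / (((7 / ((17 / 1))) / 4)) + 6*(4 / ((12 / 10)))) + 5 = 2741 / 77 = 35.60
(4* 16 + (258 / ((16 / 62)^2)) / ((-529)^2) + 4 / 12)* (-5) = -8643349615 / 26864736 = -321.74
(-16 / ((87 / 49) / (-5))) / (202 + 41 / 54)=70560 / 317521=0.22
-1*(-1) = 1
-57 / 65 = -0.88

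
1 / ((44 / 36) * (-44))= -9 / 484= -0.02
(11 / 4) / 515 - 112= -230709 / 2060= -111.99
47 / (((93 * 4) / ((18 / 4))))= 141 / 248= 0.57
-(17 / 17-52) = 51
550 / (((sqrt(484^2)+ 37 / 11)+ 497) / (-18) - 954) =-5445 / 9986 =-0.55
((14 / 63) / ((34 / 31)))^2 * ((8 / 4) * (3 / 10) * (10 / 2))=961 / 7803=0.12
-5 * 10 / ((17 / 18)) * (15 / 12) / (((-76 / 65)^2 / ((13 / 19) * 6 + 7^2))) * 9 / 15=-1542.38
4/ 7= 0.57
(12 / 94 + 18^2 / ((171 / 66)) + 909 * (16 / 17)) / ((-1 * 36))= -2481359 / 91086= -27.24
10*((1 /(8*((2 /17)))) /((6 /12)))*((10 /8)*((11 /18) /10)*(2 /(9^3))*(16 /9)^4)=1914880 /43046721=0.04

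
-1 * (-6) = 6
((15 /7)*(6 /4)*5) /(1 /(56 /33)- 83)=-180 /923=-0.20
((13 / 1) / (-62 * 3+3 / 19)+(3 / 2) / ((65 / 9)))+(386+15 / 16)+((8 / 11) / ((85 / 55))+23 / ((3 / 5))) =8862272799 / 20809360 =425.88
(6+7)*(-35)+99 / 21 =-3152 / 7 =-450.29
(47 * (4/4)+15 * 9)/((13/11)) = 154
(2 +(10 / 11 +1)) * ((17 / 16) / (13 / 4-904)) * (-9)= 2193 / 52844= 0.04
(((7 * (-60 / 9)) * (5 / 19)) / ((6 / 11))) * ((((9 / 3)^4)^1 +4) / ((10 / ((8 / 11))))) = -23800 / 171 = -139.18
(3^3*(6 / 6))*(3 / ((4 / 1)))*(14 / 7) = 81 / 2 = 40.50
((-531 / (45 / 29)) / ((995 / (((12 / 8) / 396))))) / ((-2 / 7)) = 11977 / 2626800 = 0.00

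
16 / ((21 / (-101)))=-1616 / 21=-76.95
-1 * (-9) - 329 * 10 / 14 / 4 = -199 / 4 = -49.75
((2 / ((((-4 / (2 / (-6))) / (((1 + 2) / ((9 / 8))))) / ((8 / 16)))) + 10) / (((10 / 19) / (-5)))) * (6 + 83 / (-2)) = 31027 / 9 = 3447.44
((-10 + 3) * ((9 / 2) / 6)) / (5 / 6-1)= 63 / 2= 31.50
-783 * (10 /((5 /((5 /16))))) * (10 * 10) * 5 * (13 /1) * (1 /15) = -424125 /2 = -212062.50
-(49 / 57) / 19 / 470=-49 / 509010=-0.00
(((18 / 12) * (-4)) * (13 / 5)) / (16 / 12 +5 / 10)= -468 / 55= -8.51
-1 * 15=-15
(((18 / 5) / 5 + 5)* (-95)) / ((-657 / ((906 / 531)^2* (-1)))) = -2.41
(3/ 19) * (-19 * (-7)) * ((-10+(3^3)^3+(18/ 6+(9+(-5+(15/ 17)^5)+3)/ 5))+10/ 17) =2933708527764/ 7099285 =413240.00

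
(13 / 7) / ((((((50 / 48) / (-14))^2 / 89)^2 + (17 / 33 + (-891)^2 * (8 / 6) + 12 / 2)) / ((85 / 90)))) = 1947832180310016 / 1175510806009548542123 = 0.00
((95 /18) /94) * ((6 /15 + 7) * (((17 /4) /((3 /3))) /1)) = 11951 /6768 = 1.77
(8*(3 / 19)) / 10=12 / 95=0.13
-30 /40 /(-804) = 1 /1072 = 0.00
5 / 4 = 1.25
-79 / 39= -2.03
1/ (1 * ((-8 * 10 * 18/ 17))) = -17/ 1440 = -0.01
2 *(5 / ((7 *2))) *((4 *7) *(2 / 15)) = 8 / 3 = 2.67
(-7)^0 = 1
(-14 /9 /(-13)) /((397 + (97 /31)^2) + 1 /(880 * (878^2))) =1303842362240 /4432554472903011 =0.00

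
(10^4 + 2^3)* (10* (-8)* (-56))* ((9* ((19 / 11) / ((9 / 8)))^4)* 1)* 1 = 2659237662556160 / 1185921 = 2242339635.23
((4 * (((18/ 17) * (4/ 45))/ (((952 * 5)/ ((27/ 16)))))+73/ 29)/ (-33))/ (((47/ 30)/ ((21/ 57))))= -14768683/ 823265630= -0.02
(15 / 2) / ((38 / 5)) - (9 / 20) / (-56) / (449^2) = 4233621171 / 4290069280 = 0.99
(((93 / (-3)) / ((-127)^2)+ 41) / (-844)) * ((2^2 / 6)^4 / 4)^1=-0.00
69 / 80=0.86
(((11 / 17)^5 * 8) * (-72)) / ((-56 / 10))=115956720 / 9938999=11.67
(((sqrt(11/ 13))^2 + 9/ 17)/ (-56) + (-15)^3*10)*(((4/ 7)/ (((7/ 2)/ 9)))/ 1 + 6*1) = -19109331408/ 75803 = -252092.02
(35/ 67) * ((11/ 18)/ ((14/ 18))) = 55/ 134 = 0.41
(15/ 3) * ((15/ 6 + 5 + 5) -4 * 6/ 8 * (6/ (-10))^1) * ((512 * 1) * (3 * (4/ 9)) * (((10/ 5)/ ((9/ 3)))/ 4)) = 73216/ 9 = 8135.11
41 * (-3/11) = -123/11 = -11.18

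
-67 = -67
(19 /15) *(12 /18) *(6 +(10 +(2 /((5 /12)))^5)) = 304479712 /140625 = 2165.19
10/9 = 1.11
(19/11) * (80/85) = 304/187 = 1.63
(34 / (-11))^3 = -29.53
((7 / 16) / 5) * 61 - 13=-613 / 80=-7.66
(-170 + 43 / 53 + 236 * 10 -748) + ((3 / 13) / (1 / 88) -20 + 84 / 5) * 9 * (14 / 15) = 1586.52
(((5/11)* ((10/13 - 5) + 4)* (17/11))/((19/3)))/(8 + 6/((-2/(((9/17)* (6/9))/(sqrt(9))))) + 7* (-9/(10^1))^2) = -1300500/676611793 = -0.00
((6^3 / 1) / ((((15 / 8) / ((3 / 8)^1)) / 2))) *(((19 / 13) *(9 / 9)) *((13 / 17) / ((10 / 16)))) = 65664 / 425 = 154.50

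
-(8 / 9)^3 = -512 / 729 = -0.70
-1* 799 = -799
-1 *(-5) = 5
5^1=5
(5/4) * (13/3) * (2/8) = 65/48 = 1.35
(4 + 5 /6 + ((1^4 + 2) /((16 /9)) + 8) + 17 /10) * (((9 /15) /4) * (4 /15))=3893 /6000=0.65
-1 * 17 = -17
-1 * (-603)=603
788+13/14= 11045/14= 788.93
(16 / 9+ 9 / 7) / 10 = 193 / 630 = 0.31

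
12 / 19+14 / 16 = 229 / 152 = 1.51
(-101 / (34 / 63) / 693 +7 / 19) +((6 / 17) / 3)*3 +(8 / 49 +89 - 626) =-186766187 / 348194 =-536.39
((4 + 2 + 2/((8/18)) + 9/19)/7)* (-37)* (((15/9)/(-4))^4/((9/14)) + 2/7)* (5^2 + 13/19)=-68156008027/137549664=-495.50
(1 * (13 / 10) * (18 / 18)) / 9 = 13 / 90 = 0.14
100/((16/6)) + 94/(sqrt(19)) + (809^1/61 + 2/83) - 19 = 94 * sqrt(19)/19 + 321869/10126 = 53.35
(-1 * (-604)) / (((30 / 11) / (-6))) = -6644 / 5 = -1328.80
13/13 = 1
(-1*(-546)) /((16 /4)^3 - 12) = 21 /2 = 10.50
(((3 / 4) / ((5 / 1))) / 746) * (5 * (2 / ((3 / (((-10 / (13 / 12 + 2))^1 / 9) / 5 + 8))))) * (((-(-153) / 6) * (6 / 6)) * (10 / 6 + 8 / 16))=12155 / 41403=0.29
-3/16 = -0.19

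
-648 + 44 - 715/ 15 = -1955/ 3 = -651.67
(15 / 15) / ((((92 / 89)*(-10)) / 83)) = -7387 / 920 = -8.03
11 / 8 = 1.38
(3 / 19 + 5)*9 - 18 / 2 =711 / 19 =37.42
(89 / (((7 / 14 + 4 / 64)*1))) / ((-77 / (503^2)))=-360284816 / 693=-519891.51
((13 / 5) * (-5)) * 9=-117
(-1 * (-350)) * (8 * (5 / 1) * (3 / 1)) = 42000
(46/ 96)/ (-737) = -0.00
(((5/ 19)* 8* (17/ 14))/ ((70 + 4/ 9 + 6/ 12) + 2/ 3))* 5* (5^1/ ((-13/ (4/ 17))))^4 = 288000000/ 24056072927341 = 0.00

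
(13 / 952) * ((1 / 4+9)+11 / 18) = 0.13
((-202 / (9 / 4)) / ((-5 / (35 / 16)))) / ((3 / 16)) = 5656 / 27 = 209.48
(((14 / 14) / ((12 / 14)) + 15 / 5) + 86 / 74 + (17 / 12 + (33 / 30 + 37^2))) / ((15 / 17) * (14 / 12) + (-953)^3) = -51962149 / 32664844661130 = -0.00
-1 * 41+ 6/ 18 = -122/ 3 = -40.67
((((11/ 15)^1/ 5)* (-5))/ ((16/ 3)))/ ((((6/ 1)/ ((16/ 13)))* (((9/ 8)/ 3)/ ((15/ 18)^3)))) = -275/ 6318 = -0.04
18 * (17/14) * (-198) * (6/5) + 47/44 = -7995971/1540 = -5192.19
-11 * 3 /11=-3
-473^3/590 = -105823817/590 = -179362.40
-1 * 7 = -7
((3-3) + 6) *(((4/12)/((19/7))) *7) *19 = 98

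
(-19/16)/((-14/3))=57/224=0.25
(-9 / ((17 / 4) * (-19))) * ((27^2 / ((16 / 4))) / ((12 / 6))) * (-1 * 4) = -13122 / 323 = -40.63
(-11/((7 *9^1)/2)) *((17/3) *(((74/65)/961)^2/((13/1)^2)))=-2048024/124629828502725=-0.00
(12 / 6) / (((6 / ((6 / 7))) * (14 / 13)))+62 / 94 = 2130 / 2303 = 0.92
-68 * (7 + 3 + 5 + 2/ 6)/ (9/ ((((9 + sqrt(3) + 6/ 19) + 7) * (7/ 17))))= -399280/ 513-1288 * sqrt(3)/ 27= -860.95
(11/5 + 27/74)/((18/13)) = 12337/6660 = 1.85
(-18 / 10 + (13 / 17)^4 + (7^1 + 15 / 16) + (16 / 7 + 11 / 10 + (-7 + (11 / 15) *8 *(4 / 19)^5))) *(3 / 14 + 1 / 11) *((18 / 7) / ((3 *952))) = 9365258217235255 / 11885225512260028544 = 0.00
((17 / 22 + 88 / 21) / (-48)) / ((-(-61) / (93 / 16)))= -71083 / 7214592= -0.01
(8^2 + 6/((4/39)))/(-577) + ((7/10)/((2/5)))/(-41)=-24129/94628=-0.25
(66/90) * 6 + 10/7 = 204/35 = 5.83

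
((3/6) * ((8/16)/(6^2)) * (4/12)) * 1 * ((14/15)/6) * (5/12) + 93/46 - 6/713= 66979679/33265728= 2.01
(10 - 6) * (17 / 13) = 68 / 13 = 5.23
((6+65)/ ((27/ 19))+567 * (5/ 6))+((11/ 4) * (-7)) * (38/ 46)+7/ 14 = 1259539/ 2484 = 507.06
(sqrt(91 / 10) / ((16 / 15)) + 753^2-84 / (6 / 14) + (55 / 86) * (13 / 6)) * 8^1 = 3 * sqrt(910) / 4 + 584952446 / 129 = 4534537.71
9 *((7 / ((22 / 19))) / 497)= 171 / 1562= 0.11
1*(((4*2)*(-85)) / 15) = -136 / 3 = -45.33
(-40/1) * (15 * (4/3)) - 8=-808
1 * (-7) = -7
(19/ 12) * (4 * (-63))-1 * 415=-814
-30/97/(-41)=30/3977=0.01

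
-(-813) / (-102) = -271 / 34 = -7.97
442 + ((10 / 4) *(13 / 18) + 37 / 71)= 1135699 / 2556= 444.33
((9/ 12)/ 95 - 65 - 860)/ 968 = -351497/ 367840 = -0.96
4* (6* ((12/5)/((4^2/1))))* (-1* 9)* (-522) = 84564/5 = 16912.80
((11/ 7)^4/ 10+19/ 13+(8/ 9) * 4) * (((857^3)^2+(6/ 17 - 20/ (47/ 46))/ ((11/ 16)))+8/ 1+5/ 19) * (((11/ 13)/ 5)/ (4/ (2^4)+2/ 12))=27886404867494023770199635968/ 30799895945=905405814269351544.40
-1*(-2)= 2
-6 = -6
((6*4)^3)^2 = 191102976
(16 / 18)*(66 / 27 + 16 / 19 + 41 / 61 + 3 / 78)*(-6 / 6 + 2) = 4336196 / 1220427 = 3.55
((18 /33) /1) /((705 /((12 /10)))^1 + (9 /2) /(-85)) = 510 /549263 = 0.00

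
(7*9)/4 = 63/4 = 15.75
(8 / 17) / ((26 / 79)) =316 / 221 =1.43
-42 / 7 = -6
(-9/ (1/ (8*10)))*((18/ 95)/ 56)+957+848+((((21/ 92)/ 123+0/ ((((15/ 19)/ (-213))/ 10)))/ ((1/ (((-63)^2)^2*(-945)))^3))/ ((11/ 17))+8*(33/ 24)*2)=-9461600595564477521662914000.00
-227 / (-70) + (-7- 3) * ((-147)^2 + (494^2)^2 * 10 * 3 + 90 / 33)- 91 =-13756874673853873 / 770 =-17866071005005.03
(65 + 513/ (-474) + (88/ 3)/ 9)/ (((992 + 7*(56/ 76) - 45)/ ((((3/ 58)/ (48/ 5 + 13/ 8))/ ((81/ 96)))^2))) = 1115128422400/ 529940517815905263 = 0.00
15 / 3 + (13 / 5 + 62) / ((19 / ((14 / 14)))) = 42 / 5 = 8.40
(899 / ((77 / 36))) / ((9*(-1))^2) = 3596 / 693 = 5.19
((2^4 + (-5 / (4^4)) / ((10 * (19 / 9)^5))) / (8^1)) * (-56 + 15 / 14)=-15598506704471 / 141989421056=-109.86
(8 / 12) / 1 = 2 / 3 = 0.67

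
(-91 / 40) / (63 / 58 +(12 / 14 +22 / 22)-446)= 1421 / 276740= 0.01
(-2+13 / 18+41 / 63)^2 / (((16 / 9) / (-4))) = -6241 / 7056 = -0.88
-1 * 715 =-715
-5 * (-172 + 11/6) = 5105/6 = 850.83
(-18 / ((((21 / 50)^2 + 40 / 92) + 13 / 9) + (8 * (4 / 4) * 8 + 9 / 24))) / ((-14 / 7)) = 0.14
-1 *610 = -610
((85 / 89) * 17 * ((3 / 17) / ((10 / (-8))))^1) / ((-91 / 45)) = 9180 / 8099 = 1.13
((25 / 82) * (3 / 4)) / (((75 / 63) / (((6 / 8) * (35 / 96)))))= 2205 / 41984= 0.05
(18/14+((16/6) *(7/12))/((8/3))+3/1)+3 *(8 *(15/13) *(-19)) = -569243/1092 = -521.28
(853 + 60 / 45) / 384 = 2563 / 1152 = 2.22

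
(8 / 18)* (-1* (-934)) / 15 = 3736 / 135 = 27.67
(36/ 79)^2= 1296/ 6241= 0.21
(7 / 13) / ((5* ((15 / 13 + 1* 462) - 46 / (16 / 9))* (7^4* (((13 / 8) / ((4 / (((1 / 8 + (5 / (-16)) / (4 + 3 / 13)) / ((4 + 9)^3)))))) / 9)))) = 7614464 / 77993055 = 0.10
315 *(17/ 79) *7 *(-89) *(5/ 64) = -16680825/ 5056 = -3299.21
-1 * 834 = -834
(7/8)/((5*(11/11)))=7/40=0.18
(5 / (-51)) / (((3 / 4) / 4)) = -80 / 153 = -0.52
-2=-2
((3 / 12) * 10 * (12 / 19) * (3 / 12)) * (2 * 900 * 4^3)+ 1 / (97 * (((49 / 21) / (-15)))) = 586655145 / 12901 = 45473.62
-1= -1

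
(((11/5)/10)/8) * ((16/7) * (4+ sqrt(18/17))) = 33 * sqrt(34)/2975+ 44/175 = 0.32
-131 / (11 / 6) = -786 / 11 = -71.45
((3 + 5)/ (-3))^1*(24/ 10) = -32/ 5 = -6.40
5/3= 1.67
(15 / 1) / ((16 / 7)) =105 / 16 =6.56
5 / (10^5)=1 / 20000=0.00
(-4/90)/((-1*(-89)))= -2/4005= -0.00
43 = 43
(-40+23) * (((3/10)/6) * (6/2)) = -51/20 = -2.55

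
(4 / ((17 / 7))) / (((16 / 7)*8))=49 / 544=0.09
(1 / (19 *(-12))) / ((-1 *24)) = 1 / 5472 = 0.00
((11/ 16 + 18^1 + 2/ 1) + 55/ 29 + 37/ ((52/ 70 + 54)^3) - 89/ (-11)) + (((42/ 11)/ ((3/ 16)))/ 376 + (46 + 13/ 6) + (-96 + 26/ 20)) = -24999597459946139/ 1581853698553920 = -15.80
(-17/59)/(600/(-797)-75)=13549/3562125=0.00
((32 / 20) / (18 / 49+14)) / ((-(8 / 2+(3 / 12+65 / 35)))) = -343 / 18810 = -0.02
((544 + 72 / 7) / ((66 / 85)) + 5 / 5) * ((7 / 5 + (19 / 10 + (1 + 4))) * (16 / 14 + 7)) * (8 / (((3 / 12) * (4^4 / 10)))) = 260411587 / 4312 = 60392.30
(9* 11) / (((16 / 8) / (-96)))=-4752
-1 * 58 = -58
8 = 8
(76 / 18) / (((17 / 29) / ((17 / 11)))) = 11.13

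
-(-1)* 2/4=1/2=0.50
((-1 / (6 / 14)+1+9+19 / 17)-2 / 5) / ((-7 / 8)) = -17104 / 1785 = -9.58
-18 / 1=-18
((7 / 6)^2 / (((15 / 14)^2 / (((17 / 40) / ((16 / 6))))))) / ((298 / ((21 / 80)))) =285719 / 1716480000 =0.00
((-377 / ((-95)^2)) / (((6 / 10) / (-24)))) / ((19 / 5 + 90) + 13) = 1508 / 96387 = 0.02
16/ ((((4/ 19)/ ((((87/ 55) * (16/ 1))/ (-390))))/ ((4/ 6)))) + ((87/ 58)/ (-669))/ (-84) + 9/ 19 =-7161687683/ 2544742200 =-2.81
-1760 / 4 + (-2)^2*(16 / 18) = -3928 / 9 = -436.44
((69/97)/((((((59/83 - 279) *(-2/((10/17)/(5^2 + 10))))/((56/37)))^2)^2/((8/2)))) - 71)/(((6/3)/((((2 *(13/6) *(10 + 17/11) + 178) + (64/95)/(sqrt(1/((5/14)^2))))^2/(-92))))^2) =-1756637166931924457926776348626853691065527717117476981/308501390369607587517396192259946762073632501952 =-5694098.06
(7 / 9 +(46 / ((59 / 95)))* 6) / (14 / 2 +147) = 236393 / 81774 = 2.89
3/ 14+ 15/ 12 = 41/ 28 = 1.46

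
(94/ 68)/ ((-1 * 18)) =-47/ 612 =-0.08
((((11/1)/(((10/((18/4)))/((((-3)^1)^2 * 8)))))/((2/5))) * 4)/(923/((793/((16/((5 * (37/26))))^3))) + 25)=458840200500/4922370047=93.22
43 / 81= 0.53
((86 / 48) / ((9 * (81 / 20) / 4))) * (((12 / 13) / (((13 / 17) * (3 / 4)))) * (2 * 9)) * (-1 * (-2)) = 467840 / 41067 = 11.39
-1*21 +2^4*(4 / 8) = -13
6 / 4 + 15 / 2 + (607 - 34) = 582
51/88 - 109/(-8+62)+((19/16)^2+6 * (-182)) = -83029135/76032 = -1092.03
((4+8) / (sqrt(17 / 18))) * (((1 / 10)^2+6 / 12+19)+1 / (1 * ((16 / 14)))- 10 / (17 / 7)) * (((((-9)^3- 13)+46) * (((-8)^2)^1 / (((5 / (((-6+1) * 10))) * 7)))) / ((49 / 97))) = 2150796215808 * sqrt(34) / 495635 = 25303276.14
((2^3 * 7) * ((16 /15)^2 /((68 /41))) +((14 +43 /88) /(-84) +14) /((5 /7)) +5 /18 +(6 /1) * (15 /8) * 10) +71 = 108409001 /448800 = 241.55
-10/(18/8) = -40/9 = -4.44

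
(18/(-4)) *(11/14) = -99/28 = -3.54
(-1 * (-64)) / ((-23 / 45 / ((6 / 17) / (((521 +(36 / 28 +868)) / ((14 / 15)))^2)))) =-0.00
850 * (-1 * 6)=-5100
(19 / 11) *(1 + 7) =152 / 11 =13.82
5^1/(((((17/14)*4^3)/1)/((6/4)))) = 105/1088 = 0.10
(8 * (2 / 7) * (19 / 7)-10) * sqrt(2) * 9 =-1674 * sqrt(2) / 49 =-48.31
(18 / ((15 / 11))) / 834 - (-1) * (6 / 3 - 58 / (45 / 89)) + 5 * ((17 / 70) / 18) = -19725637 / 175140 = -112.63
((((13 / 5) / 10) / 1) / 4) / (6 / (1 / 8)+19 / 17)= 221 / 167000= 0.00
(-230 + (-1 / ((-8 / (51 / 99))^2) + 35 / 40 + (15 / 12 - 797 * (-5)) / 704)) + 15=-58117225 / 278784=-208.47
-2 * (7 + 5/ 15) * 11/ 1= -484/ 3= -161.33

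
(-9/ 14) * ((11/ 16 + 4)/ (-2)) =675/ 448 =1.51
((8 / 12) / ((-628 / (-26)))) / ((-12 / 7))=-91 / 5652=-0.02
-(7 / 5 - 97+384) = -288.40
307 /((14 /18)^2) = 24867 /49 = 507.49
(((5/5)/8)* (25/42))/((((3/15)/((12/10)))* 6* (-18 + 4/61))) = -0.00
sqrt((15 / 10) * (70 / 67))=sqrt(7035) / 67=1.25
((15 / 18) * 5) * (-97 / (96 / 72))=-2425 / 8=-303.12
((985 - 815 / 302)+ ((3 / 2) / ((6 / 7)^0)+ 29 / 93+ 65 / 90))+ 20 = 84665419 / 84258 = 1004.84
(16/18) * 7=56/9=6.22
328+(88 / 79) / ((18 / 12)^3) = 328.33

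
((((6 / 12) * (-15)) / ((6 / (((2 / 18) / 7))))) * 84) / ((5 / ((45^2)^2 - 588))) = -1366679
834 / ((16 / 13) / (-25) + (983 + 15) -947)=271050 / 16559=16.37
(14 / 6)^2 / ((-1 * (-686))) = 1 / 126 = 0.01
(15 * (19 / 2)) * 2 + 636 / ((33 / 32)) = 9919 / 11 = 901.73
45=45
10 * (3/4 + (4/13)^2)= 2855/338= 8.45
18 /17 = 1.06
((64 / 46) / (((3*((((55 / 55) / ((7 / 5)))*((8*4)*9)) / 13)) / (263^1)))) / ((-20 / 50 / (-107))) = 2560831 / 1242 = 2061.86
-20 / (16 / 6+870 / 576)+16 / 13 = -18544 / 5213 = -3.56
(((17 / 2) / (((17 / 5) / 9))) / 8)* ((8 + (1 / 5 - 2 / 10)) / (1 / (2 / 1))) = 45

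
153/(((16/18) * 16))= 1377/128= 10.76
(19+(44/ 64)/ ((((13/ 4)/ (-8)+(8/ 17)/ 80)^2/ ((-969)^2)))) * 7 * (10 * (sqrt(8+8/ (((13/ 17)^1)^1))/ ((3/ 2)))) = 807504739.06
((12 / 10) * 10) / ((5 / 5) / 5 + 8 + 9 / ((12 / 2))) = 120 / 97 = 1.24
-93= -93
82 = 82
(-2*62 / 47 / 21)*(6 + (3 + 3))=-496 / 329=-1.51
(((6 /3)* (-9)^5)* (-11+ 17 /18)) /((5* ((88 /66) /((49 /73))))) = 174568527 /1460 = 119567.48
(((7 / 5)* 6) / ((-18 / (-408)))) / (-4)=-47.60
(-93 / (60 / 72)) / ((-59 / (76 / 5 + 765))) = 2176758 / 1475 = 1475.77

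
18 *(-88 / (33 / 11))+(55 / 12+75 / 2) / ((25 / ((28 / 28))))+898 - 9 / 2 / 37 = 824867 / 2220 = 371.56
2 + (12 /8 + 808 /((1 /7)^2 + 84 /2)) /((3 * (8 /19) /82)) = 66595051 /49416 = 1347.64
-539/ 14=-77/ 2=-38.50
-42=-42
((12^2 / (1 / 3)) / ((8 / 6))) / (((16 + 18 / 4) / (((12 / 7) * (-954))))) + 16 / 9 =-66760144 / 2583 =-25845.97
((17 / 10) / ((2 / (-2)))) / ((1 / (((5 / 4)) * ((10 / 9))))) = -85 / 36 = -2.36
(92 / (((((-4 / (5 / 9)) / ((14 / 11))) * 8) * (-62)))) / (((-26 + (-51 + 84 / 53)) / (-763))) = 4650485 / 14019192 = 0.33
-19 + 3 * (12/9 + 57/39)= -138/13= -10.62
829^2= 687241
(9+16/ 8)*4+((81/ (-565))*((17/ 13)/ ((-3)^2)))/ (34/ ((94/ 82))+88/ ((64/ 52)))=3073104238/ 69843605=44.00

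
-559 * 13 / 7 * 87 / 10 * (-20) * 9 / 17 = 11380122 / 119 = 95631.28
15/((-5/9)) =-27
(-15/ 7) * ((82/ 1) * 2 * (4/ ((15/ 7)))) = -656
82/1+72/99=910/11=82.73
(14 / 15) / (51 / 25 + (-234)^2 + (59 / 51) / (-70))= 16660 / 977430719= 0.00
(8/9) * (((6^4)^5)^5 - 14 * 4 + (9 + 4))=5226548988000567248773522137264462564297149683783638972344575730955977131818664/9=580727665333396360974835800000000000000000000000000000000000000000000000000000.00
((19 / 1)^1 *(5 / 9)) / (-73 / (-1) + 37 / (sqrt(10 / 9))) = 69350 / 368721 - 3515 *sqrt(10) / 122907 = 0.10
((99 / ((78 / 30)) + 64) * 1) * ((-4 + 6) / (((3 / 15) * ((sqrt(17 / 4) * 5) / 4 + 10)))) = 339712 / 3107 - 21232 * sqrt(17) / 3107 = 81.16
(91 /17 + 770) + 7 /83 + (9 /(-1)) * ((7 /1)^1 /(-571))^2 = 775.44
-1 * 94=-94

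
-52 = -52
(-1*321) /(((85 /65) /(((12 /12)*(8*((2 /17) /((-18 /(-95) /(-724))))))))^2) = -5474882453580800 /2255067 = -2427813654.13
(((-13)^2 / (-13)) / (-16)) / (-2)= -13 / 32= -0.41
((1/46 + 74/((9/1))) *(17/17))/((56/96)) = 6826/483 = 14.13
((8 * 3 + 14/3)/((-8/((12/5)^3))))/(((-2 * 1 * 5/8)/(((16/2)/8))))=24768/625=39.63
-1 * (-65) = 65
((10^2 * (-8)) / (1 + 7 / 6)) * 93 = -446400 / 13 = -34338.46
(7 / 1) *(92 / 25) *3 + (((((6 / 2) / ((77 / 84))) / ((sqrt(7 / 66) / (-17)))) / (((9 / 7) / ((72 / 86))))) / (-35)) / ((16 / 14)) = 306 *sqrt(462) / 2365 + 1932 / 25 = 80.06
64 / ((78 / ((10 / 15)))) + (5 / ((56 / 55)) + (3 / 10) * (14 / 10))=962771 / 163800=5.88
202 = 202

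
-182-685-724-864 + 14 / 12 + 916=-9227 / 6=-1537.83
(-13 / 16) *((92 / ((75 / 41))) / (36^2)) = -12259 / 388800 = -0.03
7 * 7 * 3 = 147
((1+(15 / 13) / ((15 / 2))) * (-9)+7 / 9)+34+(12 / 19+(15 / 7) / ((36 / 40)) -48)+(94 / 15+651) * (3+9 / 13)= 187217228 / 77805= 2406.24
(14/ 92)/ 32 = 7/ 1472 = 0.00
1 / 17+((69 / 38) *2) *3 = 3538 / 323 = 10.95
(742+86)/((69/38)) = 456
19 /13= 1.46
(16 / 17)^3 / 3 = 4096 / 14739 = 0.28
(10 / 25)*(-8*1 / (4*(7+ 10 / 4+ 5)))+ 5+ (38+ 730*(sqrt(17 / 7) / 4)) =327.35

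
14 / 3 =4.67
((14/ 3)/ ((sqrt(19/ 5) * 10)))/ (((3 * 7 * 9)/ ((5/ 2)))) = sqrt(95)/ 3078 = 0.00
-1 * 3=-3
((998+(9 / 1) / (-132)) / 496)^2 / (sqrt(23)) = 1928000281* sqrt(23) / 10954600448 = 0.84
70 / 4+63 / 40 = 763 / 40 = 19.08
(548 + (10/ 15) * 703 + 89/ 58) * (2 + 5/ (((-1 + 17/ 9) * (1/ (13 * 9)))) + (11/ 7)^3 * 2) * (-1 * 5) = -541150400655/ 159152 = -3400211.12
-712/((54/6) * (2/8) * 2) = -1424/9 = -158.22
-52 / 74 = -26 / 37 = -0.70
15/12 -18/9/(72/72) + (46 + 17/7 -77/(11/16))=-1801/28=-64.32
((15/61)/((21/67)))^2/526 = 112225/95905054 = 0.00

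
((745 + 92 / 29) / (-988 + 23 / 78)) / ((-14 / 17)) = 14385111 / 15639323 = 0.92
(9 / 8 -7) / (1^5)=-47 / 8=-5.88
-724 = -724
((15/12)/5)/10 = 1/40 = 0.02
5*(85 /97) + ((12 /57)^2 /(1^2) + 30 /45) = 534965 /105051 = 5.09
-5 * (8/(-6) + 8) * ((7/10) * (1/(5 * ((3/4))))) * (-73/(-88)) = -511/99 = -5.16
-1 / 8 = -0.12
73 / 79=0.92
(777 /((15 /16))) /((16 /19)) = 4921 /5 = 984.20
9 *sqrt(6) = 22.05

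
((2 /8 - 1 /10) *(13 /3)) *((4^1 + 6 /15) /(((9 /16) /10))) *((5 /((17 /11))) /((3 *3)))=25168 /1377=18.28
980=980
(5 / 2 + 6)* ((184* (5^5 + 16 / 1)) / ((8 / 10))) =6140655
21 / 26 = 0.81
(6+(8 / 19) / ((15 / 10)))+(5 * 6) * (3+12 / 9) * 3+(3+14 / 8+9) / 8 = 725951 / 1824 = 398.00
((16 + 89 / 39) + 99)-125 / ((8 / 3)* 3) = 31717 / 312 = 101.66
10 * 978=9780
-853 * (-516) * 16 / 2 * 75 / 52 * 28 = 1848621600 / 13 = 142201661.54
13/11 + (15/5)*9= 310/11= 28.18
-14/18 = -7/9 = -0.78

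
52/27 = 1.93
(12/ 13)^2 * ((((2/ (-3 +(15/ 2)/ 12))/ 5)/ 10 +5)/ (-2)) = -170424/ 80275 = -2.12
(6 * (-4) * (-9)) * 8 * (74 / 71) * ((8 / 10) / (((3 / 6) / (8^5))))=33520877568 / 355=94425007.23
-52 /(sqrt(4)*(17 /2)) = -52 /17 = -3.06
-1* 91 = -91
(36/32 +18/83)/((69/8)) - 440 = -839663/1909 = -439.84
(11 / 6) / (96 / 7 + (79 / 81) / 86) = 89397 / 669289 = 0.13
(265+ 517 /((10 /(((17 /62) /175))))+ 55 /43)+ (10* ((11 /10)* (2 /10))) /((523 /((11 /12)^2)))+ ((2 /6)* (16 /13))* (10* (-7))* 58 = -1597899867298447 /1141946442000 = -1399.28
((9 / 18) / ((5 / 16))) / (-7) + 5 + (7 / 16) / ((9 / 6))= 4253 / 840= 5.06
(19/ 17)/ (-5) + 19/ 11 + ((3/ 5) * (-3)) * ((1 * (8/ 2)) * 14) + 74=-23652/ 935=-25.30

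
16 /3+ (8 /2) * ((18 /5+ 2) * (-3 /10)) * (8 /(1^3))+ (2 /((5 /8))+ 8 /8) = -3317 /75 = -44.23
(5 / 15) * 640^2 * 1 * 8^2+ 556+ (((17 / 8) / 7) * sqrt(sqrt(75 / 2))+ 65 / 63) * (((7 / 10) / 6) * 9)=51 * 2^(3 / 4) * 3^(1 / 4) * sqrt(5) / 320+ 104864285 / 12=8738691.21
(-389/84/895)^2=151321/5652032400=0.00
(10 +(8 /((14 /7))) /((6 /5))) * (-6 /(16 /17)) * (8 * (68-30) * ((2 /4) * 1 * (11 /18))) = -71060 /9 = -7895.56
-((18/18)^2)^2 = -1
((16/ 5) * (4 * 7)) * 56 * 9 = 225792/ 5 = 45158.40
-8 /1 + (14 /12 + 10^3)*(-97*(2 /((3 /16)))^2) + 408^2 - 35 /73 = -21450126473 /1971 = -10882864.78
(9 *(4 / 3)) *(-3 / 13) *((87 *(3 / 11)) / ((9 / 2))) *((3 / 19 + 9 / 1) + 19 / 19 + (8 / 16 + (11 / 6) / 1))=-495552 / 2717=-182.39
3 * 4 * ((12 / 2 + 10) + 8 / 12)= 200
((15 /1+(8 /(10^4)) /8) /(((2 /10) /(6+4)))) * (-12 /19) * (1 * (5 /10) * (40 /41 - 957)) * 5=1132141.69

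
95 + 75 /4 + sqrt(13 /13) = 114.75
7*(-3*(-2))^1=42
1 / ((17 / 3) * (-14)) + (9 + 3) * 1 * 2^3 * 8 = 182781 / 238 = 767.99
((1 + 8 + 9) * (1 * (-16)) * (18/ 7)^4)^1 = -30233088/ 2401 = -12591.87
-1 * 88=-88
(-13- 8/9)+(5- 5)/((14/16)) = -125/9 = -13.89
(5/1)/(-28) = -5/28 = -0.18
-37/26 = -1.42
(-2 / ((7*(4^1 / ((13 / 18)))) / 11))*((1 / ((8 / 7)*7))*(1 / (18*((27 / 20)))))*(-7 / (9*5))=143 / 314928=0.00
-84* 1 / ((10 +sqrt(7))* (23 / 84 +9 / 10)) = -117600 / 15283 +11760* sqrt(7) / 15283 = -5.66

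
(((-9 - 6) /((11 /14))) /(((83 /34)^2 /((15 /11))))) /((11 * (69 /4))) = -4855200 /210892957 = -0.02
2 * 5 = 10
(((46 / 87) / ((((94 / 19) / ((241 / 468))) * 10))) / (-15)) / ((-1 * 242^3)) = 105317 / 4068181500926400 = 0.00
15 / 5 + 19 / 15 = 64 / 15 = 4.27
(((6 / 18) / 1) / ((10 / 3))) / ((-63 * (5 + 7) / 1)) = -1 / 7560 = -0.00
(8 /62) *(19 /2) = 38 /31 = 1.23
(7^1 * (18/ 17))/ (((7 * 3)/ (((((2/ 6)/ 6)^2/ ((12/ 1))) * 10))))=5/ 5508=0.00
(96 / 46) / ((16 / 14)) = 42 / 23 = 1.83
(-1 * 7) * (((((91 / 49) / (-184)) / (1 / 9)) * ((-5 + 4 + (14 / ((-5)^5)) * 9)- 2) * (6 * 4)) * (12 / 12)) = -3334851 / 71875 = -46.40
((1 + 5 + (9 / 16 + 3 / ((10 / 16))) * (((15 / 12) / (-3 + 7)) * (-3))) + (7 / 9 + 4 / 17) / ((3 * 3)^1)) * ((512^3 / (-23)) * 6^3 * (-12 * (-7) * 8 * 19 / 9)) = -6828937468444672 / 3519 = -1940590357614.29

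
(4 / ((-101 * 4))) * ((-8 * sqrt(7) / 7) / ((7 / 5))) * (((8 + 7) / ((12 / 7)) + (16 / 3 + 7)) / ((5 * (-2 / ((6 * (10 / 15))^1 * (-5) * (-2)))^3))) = -4048000 * sqrt(7) / 14847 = -721.36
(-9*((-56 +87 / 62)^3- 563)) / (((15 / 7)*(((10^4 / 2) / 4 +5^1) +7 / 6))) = 2451977028207 / 4490695340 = 546.01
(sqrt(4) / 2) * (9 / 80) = 9 / 80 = 0.11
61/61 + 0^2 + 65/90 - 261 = -4667/18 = -259.28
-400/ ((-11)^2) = -400/ 121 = -3.31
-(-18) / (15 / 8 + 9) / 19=48 / 551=0.09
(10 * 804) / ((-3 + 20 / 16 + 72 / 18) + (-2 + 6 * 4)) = 32160 / 97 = 331.55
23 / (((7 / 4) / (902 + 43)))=12420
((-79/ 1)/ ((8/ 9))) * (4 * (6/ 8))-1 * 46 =-2501/ 8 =-312.62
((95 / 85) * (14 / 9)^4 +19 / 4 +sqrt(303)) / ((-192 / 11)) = -11 * sqrt(303) / 192 -55427009 / 85660416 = -1.64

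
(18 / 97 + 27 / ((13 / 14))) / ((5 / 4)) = 29520 / 1261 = 23.41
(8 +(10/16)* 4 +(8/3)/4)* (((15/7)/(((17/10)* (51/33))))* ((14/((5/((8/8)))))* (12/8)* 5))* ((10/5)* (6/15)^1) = 44220/289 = 153.01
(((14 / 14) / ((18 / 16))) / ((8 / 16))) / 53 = 0.03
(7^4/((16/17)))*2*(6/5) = 122451/20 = 6122.55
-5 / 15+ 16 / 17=31 / 51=0.61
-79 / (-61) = 79 / 61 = 1.30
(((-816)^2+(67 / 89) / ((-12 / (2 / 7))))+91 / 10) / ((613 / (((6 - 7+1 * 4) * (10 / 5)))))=12445018384 / 1909495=6517.44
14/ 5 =2.80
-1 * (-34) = 34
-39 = -39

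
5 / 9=0.56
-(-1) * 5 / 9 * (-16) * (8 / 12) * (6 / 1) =-320 / 9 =-35.56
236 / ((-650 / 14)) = -1652 / 325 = -5.08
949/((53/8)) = 7592/53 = 143.25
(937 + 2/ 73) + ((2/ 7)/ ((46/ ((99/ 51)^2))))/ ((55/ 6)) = 937.03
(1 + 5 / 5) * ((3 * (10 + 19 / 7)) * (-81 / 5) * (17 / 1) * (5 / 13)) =-735318 / 91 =-8080.42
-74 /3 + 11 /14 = -1003 /42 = -23.88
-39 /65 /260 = -3 /1300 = -0.00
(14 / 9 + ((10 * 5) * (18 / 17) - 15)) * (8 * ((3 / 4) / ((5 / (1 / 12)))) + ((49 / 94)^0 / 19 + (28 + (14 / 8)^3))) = 1231279379 / 930240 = 1323.61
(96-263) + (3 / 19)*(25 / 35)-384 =-73268 / 133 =-550.89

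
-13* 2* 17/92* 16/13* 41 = -5576/23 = -242.43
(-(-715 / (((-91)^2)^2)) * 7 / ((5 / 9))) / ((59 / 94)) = 9306 / 44460689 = 0.00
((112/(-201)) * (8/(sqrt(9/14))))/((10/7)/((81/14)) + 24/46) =-23184 * sqrt(14)/11993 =-7.23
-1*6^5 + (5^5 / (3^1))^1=-20203 / 3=-6734.33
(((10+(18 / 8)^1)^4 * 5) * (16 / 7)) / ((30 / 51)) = 437507.22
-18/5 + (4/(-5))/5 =-94/25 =-3.76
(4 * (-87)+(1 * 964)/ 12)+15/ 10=-1597/ 6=-266.17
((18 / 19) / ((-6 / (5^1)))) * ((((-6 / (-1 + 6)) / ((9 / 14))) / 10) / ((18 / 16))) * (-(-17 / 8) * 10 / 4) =119 / 171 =0.70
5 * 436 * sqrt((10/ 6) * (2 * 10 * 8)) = 43600 * sqrt(6)/ 3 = 35599.25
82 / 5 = 16.40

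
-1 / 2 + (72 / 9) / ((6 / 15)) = 39 / 2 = 19.50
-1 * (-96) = 96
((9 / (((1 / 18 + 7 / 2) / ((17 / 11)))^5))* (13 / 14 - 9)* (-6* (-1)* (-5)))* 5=6394982647866075 / 37827823796224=169.05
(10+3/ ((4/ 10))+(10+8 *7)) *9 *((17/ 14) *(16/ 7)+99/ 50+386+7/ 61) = 87798588183/ 298900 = 293739.00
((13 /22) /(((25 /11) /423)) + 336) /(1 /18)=200691 /25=8027.64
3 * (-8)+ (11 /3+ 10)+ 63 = 158 /3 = 52.67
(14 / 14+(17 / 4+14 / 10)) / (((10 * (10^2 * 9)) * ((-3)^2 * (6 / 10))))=133 / 972000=0.00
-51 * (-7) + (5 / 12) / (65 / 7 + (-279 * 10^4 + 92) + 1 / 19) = 1589606139583 / 4452678264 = 357.00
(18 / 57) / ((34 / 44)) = 132 / 323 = 0.41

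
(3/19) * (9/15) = 9/95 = 0.09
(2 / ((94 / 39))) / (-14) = -39 / 658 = -0.06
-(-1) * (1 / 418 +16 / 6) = 3347 / 1254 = 2.67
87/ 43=2.02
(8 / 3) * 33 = 88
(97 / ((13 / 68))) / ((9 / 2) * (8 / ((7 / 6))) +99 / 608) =28072576 / 1716273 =16.36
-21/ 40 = -0.52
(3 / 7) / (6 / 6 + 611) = 1 / 1428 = 0.00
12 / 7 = 1.71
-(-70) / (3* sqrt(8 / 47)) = 35* sqrt(94) / 6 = 56.56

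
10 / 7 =1.43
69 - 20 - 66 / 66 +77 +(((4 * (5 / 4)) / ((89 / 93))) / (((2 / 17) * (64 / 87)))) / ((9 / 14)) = 1246905 / 5696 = 218.91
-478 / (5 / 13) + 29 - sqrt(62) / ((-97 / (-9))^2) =-6069 / 5 - 81*sqrt(62) / 9409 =-1213.87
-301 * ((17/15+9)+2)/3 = -54782/45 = -1217.38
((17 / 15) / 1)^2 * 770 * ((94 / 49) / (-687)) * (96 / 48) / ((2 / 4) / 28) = -9562432 / 30915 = -309.31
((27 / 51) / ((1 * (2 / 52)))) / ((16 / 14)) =819 / 68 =12.04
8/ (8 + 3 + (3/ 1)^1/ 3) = 0.67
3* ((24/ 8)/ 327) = 3/ 109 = 0.03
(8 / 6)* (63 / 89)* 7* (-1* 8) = -4704 / 89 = -52.85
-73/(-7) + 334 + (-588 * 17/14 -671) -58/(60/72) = -38856/35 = -1110.17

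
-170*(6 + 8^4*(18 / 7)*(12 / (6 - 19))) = 150312300 / 91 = 1651783.52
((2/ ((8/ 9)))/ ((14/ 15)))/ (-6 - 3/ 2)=-9/ 28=-0.32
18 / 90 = 0.20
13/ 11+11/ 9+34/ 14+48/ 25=116989/ 17325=6.75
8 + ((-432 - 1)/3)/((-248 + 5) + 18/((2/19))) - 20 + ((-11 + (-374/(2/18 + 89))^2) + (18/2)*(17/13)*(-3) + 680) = 289571013253/451529208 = 641.31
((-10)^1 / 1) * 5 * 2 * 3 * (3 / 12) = -75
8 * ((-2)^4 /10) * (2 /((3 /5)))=128 /3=42.67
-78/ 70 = -39/ 35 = -1.11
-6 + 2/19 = -112/19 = -5.89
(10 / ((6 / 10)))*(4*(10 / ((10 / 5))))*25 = 25000 / 3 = 8333.33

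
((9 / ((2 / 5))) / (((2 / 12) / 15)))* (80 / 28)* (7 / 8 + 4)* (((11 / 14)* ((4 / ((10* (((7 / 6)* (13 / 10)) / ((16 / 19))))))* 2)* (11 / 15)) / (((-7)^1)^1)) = -47044800 / 45619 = -1031.25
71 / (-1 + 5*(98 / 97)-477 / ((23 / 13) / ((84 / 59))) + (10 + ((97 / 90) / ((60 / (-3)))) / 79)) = -1328952709800 / 6921762293413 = -0.19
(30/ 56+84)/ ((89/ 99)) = 234333/ 2492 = 94.03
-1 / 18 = -0.06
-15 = -15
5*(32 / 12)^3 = 2560 / 27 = 94.81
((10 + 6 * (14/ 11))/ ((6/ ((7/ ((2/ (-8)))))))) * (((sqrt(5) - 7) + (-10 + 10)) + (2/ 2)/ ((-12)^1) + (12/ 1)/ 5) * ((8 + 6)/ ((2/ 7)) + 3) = 9921548/ 495 - 141232 * sqrt(5)/ 33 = 10473.70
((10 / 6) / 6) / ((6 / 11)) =55 / 108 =0.51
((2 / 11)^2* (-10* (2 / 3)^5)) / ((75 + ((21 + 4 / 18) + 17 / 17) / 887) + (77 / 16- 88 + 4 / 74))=134426624 / 25038121383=0.01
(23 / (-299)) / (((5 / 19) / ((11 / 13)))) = -0.25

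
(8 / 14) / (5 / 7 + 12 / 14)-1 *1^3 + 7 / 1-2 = 48 / 11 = 4.36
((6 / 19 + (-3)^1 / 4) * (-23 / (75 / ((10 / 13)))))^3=16194277 / 15069223000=0.00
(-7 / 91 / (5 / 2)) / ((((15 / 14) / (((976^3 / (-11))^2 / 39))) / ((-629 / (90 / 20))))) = 30446514249525964570624 / 41409225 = 735259214571776.33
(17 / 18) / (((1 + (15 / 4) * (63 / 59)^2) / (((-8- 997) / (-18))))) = 10.00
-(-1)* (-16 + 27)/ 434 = 11/ 434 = 0.03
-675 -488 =-1163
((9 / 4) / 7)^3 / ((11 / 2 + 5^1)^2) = 81 / 268912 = 0.00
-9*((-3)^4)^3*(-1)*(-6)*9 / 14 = -129140163 / 7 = -18448594.71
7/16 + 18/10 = 179/80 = 2.24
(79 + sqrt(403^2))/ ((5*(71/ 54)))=26028/ 355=73.32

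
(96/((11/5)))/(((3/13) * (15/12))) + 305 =5019/11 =456.27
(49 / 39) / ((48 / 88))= 539 / 234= 2.30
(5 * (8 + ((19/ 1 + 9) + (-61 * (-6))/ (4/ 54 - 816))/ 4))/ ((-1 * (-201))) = 0.37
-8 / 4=-2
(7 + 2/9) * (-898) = -6485.56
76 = 76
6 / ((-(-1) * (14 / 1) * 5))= 3 / 35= 0.09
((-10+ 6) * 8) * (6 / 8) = -24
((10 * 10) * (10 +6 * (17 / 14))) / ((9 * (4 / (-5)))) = -15125 / 63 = -240.08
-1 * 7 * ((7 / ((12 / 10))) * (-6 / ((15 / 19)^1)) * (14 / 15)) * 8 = 104272 / 45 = 2317.16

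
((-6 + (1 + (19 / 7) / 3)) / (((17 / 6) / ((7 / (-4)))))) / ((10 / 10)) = 43 / 17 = 2.53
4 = 4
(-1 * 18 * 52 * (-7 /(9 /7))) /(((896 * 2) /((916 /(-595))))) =-2977 /680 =-4.38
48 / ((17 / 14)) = 672 / 17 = 39.53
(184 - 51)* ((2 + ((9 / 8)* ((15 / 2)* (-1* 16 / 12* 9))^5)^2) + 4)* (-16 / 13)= -93907820879932500012768 / 13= -7223678529225576924059.08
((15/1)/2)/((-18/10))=-25/6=-4.17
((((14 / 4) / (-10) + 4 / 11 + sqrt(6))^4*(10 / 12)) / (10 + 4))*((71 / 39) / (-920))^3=-0.00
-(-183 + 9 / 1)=174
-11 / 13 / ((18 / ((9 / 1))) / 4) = -22 / 13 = -1.69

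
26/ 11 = 2.36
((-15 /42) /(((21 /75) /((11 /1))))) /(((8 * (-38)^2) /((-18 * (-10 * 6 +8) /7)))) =-0.16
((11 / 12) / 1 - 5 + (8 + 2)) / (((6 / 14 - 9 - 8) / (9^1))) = -1491 / 464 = -3.21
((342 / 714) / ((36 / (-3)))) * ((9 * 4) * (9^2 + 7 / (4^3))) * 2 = -887661 / 3808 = -233.10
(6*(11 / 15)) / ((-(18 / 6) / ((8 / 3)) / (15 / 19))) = -3.09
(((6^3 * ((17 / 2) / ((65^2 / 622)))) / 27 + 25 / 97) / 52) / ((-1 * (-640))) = 4208337 / 13638976000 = 0.00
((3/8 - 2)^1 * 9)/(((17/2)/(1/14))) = -117/952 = -0.12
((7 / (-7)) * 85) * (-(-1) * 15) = -1275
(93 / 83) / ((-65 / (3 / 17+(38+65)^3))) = -1727601666 / 91715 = -18836.63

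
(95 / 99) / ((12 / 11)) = 95 / 108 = 0.88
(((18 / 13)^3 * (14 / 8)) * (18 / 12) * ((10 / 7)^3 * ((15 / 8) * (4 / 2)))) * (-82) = -672502500 / 107653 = -6246.95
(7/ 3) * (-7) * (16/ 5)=-784/ 15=-52.27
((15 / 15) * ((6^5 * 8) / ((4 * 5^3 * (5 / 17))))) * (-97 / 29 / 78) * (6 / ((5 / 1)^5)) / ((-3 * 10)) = 4274208 / 3681640625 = 0.00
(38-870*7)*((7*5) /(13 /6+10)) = -17409.86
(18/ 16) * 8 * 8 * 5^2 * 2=3600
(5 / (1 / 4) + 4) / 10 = 12 / 5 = 2.40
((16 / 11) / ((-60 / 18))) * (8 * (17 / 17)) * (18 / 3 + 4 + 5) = -576 / 11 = -52.36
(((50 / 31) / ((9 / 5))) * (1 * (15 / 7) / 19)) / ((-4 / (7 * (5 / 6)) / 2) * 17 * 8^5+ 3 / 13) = -81250 / 153553414977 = -0.00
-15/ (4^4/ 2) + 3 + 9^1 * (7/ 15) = 4533/ 640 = 7.08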